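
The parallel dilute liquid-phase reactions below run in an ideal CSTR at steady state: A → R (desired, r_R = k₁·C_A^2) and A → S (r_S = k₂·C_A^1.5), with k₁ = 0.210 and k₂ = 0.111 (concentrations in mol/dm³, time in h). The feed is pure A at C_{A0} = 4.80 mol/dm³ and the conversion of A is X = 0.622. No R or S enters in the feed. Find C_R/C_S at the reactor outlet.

2.55

Exit C_A = C_{A0}(1−X) = 4.80×0.378 = 1.814 mol/dm³.
A CSTR operates uniformly at the exit composition, giving r_R = 0.6913 and r_S = 0.2713 (each k·C_A^n at C_A = 1.814).
Overall selectivity = C_R/C_S = r_Rτ/(r_Sτ) = r_R/r_S = 2.55.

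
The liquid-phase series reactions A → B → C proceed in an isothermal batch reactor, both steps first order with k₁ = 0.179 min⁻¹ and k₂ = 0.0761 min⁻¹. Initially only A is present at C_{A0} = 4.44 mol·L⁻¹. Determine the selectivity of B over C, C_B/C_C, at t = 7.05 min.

The intermediate concentration in a first-order A→B→C sequence is C_B = k₁C_{A0}(e^(−k₁t) − e^(−k₂t))/(k₂−k₁).
e^(−k₁t) = e^(−0.179×7.05) = e^(−1.262) = 0.2831; e^(−k₂t) = e^(−0.5365) = 0.5848.
C_B = 0.179×4.44/(0.0761−0.179) × (0.2831−0.5848) = (-7.724)×(-0.3017) = 2.330 mol·L⁻¹.
C_A = C_{A0}e^(−k₁t) = 1.257 mol·L⁻¹, so C_C = C_{A0}−C_A−C_B = 0.8529 mol·L⁻¹; C_B/C_C = 2.73.

2.73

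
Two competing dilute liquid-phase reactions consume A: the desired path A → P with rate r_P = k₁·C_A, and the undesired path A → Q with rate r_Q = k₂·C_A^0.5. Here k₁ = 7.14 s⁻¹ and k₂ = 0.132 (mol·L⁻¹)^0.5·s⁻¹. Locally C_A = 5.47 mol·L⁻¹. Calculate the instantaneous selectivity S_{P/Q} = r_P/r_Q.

S_{P/Q} = r_P/r_Q = (k₁·C_A)/(k₂·C_A^0.5) = (k₁/k₂)·C_A^0.5.
= (7.14×5.470) / (0.132×5.470^0.5) = 39.06/0.3087 = 127.

127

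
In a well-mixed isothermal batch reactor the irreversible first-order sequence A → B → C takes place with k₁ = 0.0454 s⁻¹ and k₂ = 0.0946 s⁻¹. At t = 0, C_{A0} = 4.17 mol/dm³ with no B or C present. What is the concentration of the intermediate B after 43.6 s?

Solving the coupled first-order balances gives C_B(t) = [k₁/(k₂−k₁)]·C_{A0}·(e^(−k₁t) − e^(−k₂t)).
e^(−k₁t) = e^(−0.0454×43.6) = e^(−1.979) = 0.1381; e^(−k₂t) = e^(−4.125) = 0.01617.
C_B = 0.0454×4.17/(0.0946−0.0454) × (0.1381−0.01617) = 3.848×0.1220 = 0.4694 mol/dm³.

0.469 mol/dm³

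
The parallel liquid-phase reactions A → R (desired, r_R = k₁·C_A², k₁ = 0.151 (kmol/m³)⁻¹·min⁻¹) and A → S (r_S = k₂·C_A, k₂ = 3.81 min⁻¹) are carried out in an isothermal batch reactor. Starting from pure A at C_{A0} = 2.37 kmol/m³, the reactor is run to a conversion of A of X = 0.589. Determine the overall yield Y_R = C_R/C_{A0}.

C_A = C_{A0}(1−X) = 0.9741 kmol/m³.
Along a PFR/batch, dC_S/dC_A = −r_S/(r_R+r_S) = −k₂/(k₂+k₁·C_A).
Integrating from C_{A0} to C_A: C_S = (3.81/0.151)·ln[(3.81+0.151·2.37)/(3.81+0.151·0.974)] = 25.23·ln(4.168/3.957) = 1.309 kmol/m³.
Then C_R = (C_{A0}−C_A) − C_S = 1.396 − 1.309 = 0.08646 kmol/m³.
Y_R = C_R/C_{A0} = 0.08646/2.37 = 0.0365.

0.0365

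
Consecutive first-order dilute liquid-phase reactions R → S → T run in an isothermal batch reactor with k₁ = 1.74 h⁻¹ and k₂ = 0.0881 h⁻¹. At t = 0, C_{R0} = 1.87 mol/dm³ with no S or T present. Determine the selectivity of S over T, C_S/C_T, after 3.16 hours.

3.91

For first-order series with pure R initially, C_S(t) = k₁C_{R0}/(k₂−k₁)·(e^(−k₁t) − e^(−k₂t)).
e^(−k₁t) = e^(−1.74×3.16) = e^(−5.498) = 0.004093; e^(−k₂t) = e^(−0.2784) = 0.7570.
C_S = 1.74×1.87/(0.0881−1.74) × (0.004093−0.7570) = (-1.970)×(-0.7529) = 1.483 mol/dm³.
C_R = C_{R0}e^(−k₁t) = 0.007654 mol/dm³, so C_T = C_{R0}−C_R−C_S = 0.3793 mol/dm³; C_S/C_T = 3.91.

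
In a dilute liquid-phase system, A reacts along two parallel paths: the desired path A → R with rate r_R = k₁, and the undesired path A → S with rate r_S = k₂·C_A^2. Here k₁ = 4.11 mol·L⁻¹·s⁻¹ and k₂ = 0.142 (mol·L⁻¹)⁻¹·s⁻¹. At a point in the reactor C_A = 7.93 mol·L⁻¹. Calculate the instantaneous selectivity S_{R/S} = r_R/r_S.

0.460

S_{R/S} = r_R/r_S = (k₁)/(k₂·C_A^2) = (k₁/k₂)·C_A^-2.
= (4.11) / (0.142×7.930^2) = 4.110/8.930 = 0.460.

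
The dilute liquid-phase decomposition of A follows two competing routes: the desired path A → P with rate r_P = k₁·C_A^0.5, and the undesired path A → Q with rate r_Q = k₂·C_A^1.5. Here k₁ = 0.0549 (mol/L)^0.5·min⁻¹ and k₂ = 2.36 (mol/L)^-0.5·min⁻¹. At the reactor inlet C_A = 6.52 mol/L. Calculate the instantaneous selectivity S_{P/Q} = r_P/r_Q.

0.00357

S_{P/Q} = r_P/r_Q = (k₁·C_A^0.5)/(k₂·C_A^1.5) = (k₁/k₂)·C_A⁻¹.
= (0.0549×6.520^0.5) / (2.36×6.520^1.5) = 0.1402/39.29 = 0.00357.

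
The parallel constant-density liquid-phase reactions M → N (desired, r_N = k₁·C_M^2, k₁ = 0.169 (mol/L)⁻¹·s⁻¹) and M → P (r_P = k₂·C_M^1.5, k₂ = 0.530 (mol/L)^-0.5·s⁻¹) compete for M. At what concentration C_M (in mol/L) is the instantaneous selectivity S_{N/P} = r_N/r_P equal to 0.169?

S_{N/P} = (k₁/k₂)·C_M^0.5 ⇒ C_M = (S·k₂/k₁)^(2).
= (0.169×0.530/0.169)^(2) = (0.5300)^(2) = 0.281 mol/L.

0.281 mol/L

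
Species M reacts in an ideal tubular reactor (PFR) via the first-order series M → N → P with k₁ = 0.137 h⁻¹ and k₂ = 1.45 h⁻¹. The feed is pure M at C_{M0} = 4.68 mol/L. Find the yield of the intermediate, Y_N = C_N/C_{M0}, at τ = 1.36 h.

0.0721

Solving the coupled first-order balances gives C_N(τ) = [k₁/(k₂−k₁)]·C_{M0}·(e^(−k₁τ) − e^(−k₂τ)).
e^(−k₁τ) = e^(−0.137×1.36) = e^(−0.1863) = 0.8300; e^(−k₂τ) = e^(−1.972) = 0.1392.
C_N = 0.137×4.68/(1.45−0.137) × (0.8300−0.1392) = 0.4883×0.6908 = 0.3373 mol/L.
Y_N = C_N/C_{M0} = 0.3373/4.68 = 0.0721.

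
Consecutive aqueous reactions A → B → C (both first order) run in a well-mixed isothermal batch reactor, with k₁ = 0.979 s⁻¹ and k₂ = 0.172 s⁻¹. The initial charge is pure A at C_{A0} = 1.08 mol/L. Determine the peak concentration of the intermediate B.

Evaluating C_B at t_opt = ln(k₂/k₁)/(k₂−k₁) gives C_{B,max}/C_{A0} = (k₁/k₂)^[k₂/(k₂−k₁)].
= (0.979/0.172)^(0.172/(0.172−0.979)) = (5.692)^(-0.2131) = 0.6903.
C_{B,max} = 0.6903×1.08 = 0.746 mol/L.

0.746 mol/L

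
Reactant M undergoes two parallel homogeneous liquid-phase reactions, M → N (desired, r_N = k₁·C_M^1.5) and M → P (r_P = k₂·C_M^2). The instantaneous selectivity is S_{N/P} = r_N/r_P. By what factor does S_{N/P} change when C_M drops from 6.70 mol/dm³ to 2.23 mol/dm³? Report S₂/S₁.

1.73

S_{N/P} = (k₁/k₂)·C_M^-0.5, so S₂/S₁ = (C_{M,2}/C_{M,1})^-0.5.
= (2.23/6.70)^(-0.5) = (0.3328)^(-0.5) = 1.73.
Selectivity toward N rises as C_M falls — low-concentration operation is favoured.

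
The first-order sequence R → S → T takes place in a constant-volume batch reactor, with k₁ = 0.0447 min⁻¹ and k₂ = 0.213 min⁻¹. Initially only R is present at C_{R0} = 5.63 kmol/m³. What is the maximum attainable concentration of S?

0.780 kmol/m³

At the optimum, C_{S,max}/C_{R0} = (k₁/k₂)^[k₂/(k₂−k₁)].
= (0.0447/0.213)^(0.213/(0.213−0.0447)) = (0.2099)^(1.266) = 0.1386.
C_{S,max} = 0.1386×5.63 = 0.780 kmol/m³.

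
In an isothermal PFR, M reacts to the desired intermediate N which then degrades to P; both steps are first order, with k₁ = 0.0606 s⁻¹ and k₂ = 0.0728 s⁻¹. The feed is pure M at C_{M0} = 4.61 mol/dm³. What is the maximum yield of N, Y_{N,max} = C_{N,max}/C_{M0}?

Evaluating C_N at τ_opt = ln(k₂/k₁)/(k₂−k₁) gives C_{N,max}/C_{M0} = (k₁/k₂)^[k₂/(k₂−k₁)].
= (0.0606/0.0728)^(0.0728/(0.0728−0.0606)) = (0.8324)^(5.967) = 0.3347.

0.335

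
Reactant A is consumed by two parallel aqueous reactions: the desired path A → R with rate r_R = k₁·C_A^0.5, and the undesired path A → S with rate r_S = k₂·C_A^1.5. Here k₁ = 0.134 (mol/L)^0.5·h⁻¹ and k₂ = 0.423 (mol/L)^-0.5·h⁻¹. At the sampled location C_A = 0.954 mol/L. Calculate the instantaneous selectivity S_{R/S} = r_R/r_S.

S_{R/S} = r_R/r_S = (k₁·C_A^0.5)/(k₂·C_A^1.5) = (k₁/k₂)·C_A⁻¹.
= (0.134×0.9540^0.5) / (0.423×0.9540^1.5) = 0.1309/0.3942 = 0.332.
The undesired path is higher order in A, so low C_A (CSTR or dilute feed) favours R.

0.332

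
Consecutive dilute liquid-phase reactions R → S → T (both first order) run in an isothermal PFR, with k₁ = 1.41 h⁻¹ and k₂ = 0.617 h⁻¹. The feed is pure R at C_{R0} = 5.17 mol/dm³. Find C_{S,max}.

At the optimum, C_{S,max}/C_{R0} = (k₁/k₂)^[k₂/(k₂−k₁)].
= (1.41/0.617)^(0.617/(0.617−1.41)) = (2.285)^(-0.7781) = 0.5257.
C_{S,max} = 0.5257×5.17 = 2.72 mol/dm³.

2.72 mol/dm³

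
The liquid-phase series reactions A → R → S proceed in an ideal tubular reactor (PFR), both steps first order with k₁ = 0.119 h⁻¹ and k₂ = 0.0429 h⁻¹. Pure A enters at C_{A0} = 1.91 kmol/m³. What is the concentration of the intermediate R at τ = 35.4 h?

0.610 kmol/m³

Solving the coupled first-order balances gives C_R(τ) = [k₁/(k₂−k₁)]·C_{A0}·(e^(−k₁τ) − e^(−k₂τ)).
e^(−k₁τ) = e^(−0.119×35.4) = e^(−4.213) = 0.01481; e^(−k₂τ) = e^(−1.519) = 0.2190.
C_R = 0.119×1.91/(0.0429−0.119) × (0.01481−0.2190) = (-2.987)×(-0.2042) = 0.6099 kmol/m³.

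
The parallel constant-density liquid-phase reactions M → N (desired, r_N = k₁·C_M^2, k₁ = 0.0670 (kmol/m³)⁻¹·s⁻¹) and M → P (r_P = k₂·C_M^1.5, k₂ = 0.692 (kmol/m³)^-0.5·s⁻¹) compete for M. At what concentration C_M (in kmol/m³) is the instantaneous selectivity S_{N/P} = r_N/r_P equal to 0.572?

S_{N/P} = (k₁/k₂)·C_M^0.5 ⇒ C_M = (S·k₂/k₁)^(2).
= (0.572×0.692/0.0670)^(2) = (5.908)^(2) = 34.9 kmol/m³.

34.9 kmol/m³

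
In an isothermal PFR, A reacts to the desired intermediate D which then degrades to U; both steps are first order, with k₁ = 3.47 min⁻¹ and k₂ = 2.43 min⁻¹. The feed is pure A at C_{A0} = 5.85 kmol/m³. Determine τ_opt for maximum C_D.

The intermediate peaks when r₁ = r₂, i.e. k₁e^(−k₁τ) = k₂e^(−k₂τ), giving τ_opt = ln(k₂/k₁)/(k₂−k₁).
= ln(2.43/3.47)/(2.43−3.47) = ln(0.7003)/-1.040 = -0.3563/-1.040 = 0.343 min.

0.343 min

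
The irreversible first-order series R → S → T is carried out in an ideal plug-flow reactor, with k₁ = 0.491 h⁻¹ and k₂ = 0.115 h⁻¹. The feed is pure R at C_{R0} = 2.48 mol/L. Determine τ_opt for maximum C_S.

Setting dC_S/dτ = 0 gives τ_opt = ln(k₂/k₁)/(k₂−k₁).
= ln(0.115/0.491)/(0.115−0.491) = ln(0.2342)/-0.3760 = -1.452/-0.3760 = 3.86 h.

3.86 h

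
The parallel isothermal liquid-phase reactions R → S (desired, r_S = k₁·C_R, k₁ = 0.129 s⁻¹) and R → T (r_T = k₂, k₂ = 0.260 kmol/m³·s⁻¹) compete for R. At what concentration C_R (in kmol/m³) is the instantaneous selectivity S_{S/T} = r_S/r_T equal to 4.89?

S_{S/T} = (k₁/k₂)·C_R ⇒ C_R = S·k₂/k₁.
= 4.89×0.260/0.129 = 9.86 kmol/m³.

9.86 kmol/m³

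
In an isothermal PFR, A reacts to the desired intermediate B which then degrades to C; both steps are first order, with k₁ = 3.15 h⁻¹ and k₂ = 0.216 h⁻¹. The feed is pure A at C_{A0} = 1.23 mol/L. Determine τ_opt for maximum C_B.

For first-order series the maximum of C_B occurs at τ_opt = ln(k₂/k₁)/(k₂−k₁).
= ln(0.216/3.15)/(0.216−3.15) = ln(0.06857)/-2.934 = -2.680/-2.934 = 0.913 h.

0.913 h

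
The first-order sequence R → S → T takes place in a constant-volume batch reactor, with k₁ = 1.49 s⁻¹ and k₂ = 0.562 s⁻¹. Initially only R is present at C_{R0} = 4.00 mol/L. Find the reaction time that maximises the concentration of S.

1.05 s

Setting dC_S/dt = 0 gives t_opt = ln(k₂/k₁)/(k₂−k₁).
= ln(0.562/1.49)/(0.562−1.49) = ln(0.3772)/-0.9280 = -0.9750/-0.9280 = 1.05 s.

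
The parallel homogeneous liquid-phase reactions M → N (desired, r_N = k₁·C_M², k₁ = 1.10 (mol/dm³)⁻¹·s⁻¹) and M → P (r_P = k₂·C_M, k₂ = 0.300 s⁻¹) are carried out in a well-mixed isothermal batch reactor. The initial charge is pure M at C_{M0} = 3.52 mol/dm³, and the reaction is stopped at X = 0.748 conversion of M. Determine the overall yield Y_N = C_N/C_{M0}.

C_M = C_{M0}(1−X) = 0.8870 mol/dm³.
Along a PFR/batch, dC_P/dC_M = −r_P/(r_N+r_P) = −k₂/(k₂+k₁·C_M).
Integrating from C_{M0} to C_M: C_P = (0.300/1.10)·ln[(0.300+1.10·3.52)/(0.300+1.10·0.887)] = 0.2727·ln(4.172/1.276) = 0.3231 mol/dm³.
Then C_N = (C_{M0}−C_M) − C_P = 2.633 − 0.3231 = 2.310 mol/dm³.
Y_N = C_N/C_{M0} = 2.310/3.52 = 0.656.

0.656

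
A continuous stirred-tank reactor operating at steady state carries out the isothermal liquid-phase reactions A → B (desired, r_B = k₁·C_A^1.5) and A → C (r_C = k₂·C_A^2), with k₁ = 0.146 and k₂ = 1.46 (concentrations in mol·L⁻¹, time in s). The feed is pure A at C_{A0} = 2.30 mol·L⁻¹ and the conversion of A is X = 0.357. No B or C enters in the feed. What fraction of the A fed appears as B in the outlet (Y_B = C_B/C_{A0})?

Exit C_A = C_{A0}(1−X) = 2.30×0.643 = 1.479 mol·L⁻¹.
A CSTR operates uniformly at the exit composition, giving r_B = 0.2626 and r_C = 3.193 (each k·C_A^n at C_A = 1.479).
Fraction of consumed A going to B: r_B/(r_B+r_C) = 0.07598.
C_B = 0.07598·C_{A0}·X = 0.07598×2.30×0.357 = 0.0624 mol·L⁻¹; Y_B = C_B/C_{A0} = 0.0271.

0.0271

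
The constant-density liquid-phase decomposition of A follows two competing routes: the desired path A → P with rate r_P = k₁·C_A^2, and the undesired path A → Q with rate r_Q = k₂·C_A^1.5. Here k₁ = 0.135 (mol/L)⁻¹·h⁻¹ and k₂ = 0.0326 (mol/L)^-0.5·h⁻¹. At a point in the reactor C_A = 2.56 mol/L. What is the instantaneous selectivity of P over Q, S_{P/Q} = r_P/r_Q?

S_{P/Q} = r_P/r_Q = (k₁·C_A^2)/(k₂·C_A^1.5) = (k₁/k₂)·C_A^0.5.
= (0.135×2.560^2) / (0.0326×2.560^1.5) = 0.8847/0.1335 = 6.63.
Since the desired path is higher order in A, keeping C_A high (PFR or concentrated feed) favours P.

6.63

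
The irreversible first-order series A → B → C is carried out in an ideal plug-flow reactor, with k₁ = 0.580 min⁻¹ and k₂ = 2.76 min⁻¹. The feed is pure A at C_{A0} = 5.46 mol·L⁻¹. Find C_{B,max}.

0.758 mol·L⁻¹

Evaluating C_B at τ_opt = ln(k₂/k₁)/(k₂−k₁) gives C_{B,max}/C_{A0} = (k₁/k₂)^[k₂/(k₂−k₁)].
= (0.580/2.76)^(2.76/(2.76−0.580)) = (0.2101)^(1.266) = 0.1388.
C_{B,max} = 0.1388×5.46 = 0.758 mol·L⁻¹.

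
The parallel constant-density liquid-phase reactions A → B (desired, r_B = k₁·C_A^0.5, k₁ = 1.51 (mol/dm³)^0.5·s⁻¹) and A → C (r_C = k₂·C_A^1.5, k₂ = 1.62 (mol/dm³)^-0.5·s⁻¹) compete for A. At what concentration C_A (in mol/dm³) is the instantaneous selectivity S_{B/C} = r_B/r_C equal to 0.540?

1.73 mol/dm³

S_{B/C} = (k₁/k₂)·C_A⁻¹ ⇒ C_A = (S·k₂/k₁)^(-1).
= (0.540×1.62/1.51)^(-1) = (0.5793)^(-1) = 1.73 mol/dm³.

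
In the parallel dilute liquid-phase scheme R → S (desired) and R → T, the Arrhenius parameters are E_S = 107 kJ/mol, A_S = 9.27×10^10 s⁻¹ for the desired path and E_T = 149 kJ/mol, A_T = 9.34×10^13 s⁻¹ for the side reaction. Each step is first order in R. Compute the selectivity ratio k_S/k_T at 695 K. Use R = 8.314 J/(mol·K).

1.42

Since both paths have the same order in R, the concentration cancels and S_{S/T} = k_S/k_T = (A_S/A_T)·exp[(E_T−E_S)/(RT)].
(E_T−E_S)/(RT) = (149−107)×10³/(8.314×695) = 42000/5778 = 7.269.
k_S/k_T = (9.27×10^10/9.34×10^13)·exp(7.269) = 9.925×10^-4 × 1435 = 1.42.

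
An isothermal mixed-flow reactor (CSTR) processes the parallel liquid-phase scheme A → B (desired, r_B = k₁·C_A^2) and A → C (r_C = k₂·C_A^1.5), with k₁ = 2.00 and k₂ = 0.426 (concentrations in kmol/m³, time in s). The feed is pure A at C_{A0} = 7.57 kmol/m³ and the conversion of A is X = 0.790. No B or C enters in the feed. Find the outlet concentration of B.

5.12 kmol/m³

Exit C_A = C_{A0}(1−X) = 7.57×0.210 = 1.590 kmol/m³.
A CSTR operates uniformly at the exit composition, giving r_B = 5.054 and r_C = 0.8539 (each k·C_A^n at C_A = 1.590).
Fraction of consumed A going to B: r_B/(r_B+r_C) = 0.8555.
C_B = 0.8555·C_{A0}·X = 0.8555×7.57×0.790 = 5.12 kmol/m³.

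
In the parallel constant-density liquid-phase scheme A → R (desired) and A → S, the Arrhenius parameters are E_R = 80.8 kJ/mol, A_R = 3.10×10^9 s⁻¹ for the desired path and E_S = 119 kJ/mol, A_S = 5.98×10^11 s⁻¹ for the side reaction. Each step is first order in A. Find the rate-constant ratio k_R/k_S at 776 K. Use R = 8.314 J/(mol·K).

Since both paths have the same order in A, the concentration cancels and S_{R/S} = k_R/k_S = (A_R/A_S)·exp[(E_S−E_R)/(RT)].
(E_S−E_R)/(RT) = (119−80.8)×10³/(8.314×776) = 38200/6452 = 5.921.
k_R/k_S = (3.10×10^9/5.98×10^11)·exp(5.921) = 0.005184 × 372.8 = 1.93.
Since E_R < E_S, lowering the temperature improves selectivity toward R.

1.93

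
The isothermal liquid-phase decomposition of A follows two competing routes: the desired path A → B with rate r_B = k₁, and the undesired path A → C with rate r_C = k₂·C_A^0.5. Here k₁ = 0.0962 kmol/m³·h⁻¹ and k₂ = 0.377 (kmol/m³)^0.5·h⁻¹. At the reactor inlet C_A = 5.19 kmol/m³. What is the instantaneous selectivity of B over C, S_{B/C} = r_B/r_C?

0.112

S_{B/C} = r_B/r_C = (k₁)/(k₂·C_A^0.5) = (k₁/k₂)·C_A^-0.5.
= (0.0962) / (0.377×5.190^0.5) = 0.09620/0.8589 = 0.112.
The undesired path is higher order in A, so low C_A (CSTR or dilute feed) favours B.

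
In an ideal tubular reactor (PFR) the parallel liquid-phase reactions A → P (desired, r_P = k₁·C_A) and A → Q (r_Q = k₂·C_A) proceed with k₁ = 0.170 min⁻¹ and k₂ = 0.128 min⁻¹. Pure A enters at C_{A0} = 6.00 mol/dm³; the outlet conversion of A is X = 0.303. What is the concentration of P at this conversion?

C_A = C_{A0}(1−X) = 4.182 mol/dm³.
Both paths are first order in A, so the instantaneous fraction to P is constant: dC_P/d(−C_A) = k₁/(k₁+k₂) = 0.5705.
C_P = 0.5705·(C_{A0}−C_A) = 0.5705×1.818 = 1.04 mol/dm³.

1.04 mol/dm³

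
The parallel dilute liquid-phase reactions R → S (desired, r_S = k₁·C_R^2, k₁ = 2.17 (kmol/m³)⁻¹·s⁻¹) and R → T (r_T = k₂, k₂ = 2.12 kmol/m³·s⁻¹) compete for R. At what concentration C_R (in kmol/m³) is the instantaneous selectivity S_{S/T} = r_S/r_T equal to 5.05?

S_{S/T} = (k₁/k₂)·C_R^2 ⇒ C_R = (S·k₂/k₁)^(0.5).
= (5.05×2.12/2.17)^(0.5) = (4.934)^(0.5) = 2.22 kmol/m³.

2.22 kmol/m³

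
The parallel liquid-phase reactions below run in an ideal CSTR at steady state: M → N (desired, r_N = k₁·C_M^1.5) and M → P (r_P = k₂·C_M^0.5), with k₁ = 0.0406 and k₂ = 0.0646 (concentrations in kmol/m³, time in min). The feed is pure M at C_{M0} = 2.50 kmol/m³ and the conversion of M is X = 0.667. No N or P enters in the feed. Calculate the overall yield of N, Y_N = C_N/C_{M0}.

Exit C_M = C_{M0}(1−X) = 2.50×0.333 = 0.8325 kmol/m³.
Rates in a CSTR are evaluated at the outlet concentration: r_N = 0.0406×0.8325^1.5 = 0.03084, r_P = 0.0646×0.8325^0.5 = 0.05894.
Fraction of consumed M going to N: r_N/(r_N+r_P) = 0.3435.
C_N = 0.3435·C_{M0}·X = 0.3435×2.50×0.667 = 0.573 kmol/m³; Y_N = C_N/C_{M0} = 0.229.

0.229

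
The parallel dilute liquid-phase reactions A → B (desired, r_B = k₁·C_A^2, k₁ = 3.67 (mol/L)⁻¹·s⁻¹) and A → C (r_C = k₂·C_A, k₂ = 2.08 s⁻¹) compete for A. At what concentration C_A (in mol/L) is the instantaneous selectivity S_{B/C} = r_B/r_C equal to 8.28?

S_{B/C} = (k₁/k₂)·C_A ⇒ C_A = S·k₂/k₁.
= 8.28×2.08/3.67 = 4.69 mol/L.

4.69 mol/L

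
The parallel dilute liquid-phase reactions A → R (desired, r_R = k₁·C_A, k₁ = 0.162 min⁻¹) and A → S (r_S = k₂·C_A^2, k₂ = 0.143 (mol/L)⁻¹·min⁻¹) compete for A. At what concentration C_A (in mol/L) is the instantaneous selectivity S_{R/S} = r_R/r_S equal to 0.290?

S_{R/S} = (k₁/k₂)·C_A⁻¹ ⇒ C_A = (S·k₂/k₁)^(-1).
= (0.290×0.143/0.162)^(-1) = (0.2560)^(-1) = 3.91 mol/L.

3.91 mol/L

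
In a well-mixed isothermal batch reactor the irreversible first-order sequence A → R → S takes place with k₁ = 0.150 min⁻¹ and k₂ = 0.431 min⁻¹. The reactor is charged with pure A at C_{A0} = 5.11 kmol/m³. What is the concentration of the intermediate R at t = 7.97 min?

0.737 kmol/m³

For first-order series with pure A initially, C_R(t) = k₁C_{A0}/(k₂−k₁)·(e^(−k₁t) − e^(−k₂t)).
e^(−k₁t) = e^(−0.150×7.97) = e^(−1.196) = 0.3026; e^(−k₂t) = e^(−3.435) = 0.03222.
C_R = 0.150×5.11/(0.431−0.150) × (0.3026−0.03222) = 2.728×0.2703 = 0.7374 kmol/m³.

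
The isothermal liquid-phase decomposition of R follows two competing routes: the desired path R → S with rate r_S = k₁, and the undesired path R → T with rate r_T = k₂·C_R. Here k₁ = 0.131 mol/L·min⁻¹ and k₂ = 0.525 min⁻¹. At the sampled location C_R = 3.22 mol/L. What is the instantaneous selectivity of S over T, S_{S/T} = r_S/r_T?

0.0775

S_{S/T} = r_S/r_T = (k₁)/(k₂·C_R) = (k₁/k₂)·C_R⁻¹.
= (0.131) / (0.525×3.220) = 0.1310/1.691 = 0.0775.
The undesired path is higher order in R, so low C_R (CSTR or dilute feed) favours S.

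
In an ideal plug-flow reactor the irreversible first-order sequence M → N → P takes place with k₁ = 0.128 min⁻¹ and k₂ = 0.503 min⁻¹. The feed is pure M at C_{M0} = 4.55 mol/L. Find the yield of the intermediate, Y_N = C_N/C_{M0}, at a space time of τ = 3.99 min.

0.159

For first-order series with pure M initially, C_N(τ) = k₁C_{M0}/(k₂−k₁)·(e^(−k₁τ) − e^(−k₂τ)).
e^(−k₁τ) = e^(−0.128×3.99) = e^(−0.5107) = 0.6001; e^(−k₂τ) = e^(−2.007) = 0.1344.
C_N = 0.128×4.55/(0.503−0.128) × (0.6001−0.1344) = 1.553×0.4657 = 0.7232 mol/L.
Y_N = C_N/C_{M0} = 0.7232/4.55 = 0.159.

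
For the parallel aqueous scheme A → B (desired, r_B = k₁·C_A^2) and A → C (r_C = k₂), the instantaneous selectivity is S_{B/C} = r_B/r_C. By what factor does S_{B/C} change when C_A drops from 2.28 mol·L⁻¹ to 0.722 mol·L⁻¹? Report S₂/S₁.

S_{B/C} = (k₁/k₂)·C_A^2, so S₂/S₁ = (C_{A,2}/C_{A,1})^2.
= (0.722/2.28)^2 = (0.3167)^2 = 0.100.
Selectivity toward B falls as C_A falls — high-concentration operation is favoured.

0.100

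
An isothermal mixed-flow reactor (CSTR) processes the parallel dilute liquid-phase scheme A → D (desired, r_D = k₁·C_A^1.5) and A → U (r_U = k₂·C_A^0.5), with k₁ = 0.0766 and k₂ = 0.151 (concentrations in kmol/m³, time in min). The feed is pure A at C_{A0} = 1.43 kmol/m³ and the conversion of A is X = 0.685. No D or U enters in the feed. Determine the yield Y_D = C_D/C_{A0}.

Exit C_A = C_{A0}(1−X) = 1.43×0.315 = 0.4504 kmol/m³.
A CSTR operates uniformly at the exit composition, giving r_D = 0.02316 and r_U = 0.1013 (each k·C_A^n at C_A = 0.4504).
Fraction of consumed A going to D: r_D/(r_D+r_U) = 0.1860.
C_D = 0.1860·C_{A0}·X = 0.1860×1.43×0.685 = 0.182 kmol/m³; Y_D = C_D/C_{A0} = 0.127.

0.127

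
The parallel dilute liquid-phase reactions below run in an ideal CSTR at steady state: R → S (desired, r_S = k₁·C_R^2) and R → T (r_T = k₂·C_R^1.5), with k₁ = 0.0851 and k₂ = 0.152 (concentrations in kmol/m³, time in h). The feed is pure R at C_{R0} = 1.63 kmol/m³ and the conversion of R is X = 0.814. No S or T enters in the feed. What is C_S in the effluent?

0.313 kmol/m³

Exit C_R = C_{R0}(1−X) = 1.63×0.186 = 0.3032 kmol/m³.
Rates in a CSTR are evaluated at the outlet concentration: r_S = 0.0851×0.3032^2 = 0.007822, r_T = 0.152×0.3032^1.5 = 0.02537.
Fraction of consumed R going to S: r_S/(r_S+r_T) = 0.2356.
C_S = 0.2356·C_{R0}·X = 0.2356×1.63×0.814 = 0.313 kmol/m³.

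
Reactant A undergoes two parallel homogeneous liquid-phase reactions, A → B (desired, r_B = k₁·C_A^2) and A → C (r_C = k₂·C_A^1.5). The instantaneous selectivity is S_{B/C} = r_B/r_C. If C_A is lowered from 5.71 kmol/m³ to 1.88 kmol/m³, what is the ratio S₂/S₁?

S_{B/C} = (k₁/k₂)·C_A^0.5, so S₂/S₁ = (C_{A,2}/C_{A,1})^0.5.
= (1.88/5.71)^0.5 = (0.3292)^0.5 = 0.574.
Selectivity toward B falls as C_A falls — high-concentration operation is favoured.

0.574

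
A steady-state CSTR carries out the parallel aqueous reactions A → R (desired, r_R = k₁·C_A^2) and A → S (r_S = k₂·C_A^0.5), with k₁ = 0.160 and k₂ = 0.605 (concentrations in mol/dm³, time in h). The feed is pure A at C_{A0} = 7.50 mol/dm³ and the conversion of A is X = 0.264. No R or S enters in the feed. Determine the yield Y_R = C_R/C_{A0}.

Exit C_A = C_{A0}(1−X) = 7.50×0.736 = 5.520 mol/dm³.
In a CSTR the entire volume is at exit conditions, so r_R = 0.160×5.520^2 = 4.875 and r_S = 0.605×5.520^0.5 = 1.421.
Fraction of consumed A going to R: r_R/(r_R+r_S) = 0.7743.
C_R = 0.7743·C_{A0}·X = 0.7743×7.50×0.264 = 1.53 mol/dm³; Y_R = C_R/C_{A0} = 0.204.

0.204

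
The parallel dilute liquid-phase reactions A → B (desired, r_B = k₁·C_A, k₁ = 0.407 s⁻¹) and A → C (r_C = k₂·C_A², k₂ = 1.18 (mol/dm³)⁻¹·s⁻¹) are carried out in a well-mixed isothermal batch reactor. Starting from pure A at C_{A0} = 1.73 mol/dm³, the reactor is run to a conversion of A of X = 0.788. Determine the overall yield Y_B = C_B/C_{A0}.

C_A = C_{A0}(1−X) = 0.3668 mol/dm³.
Along a PFR/batch, dC_B/dC_A = −r_B/(r_B+r_C) = −k₁/(k₁+k₂·C_A).
Integrating from C_{A0} to C_A: C_B = (0.407/1.18)·ln[(0.407+1.18·1.73)/(0.407+1.18·0.367)] = 0.3449·ln(2.448/0.8398) = 0.3691 mol/dm³.
Y_B = C_B/C_{A0} = 0.3691/1.73 = 0.213.

0.213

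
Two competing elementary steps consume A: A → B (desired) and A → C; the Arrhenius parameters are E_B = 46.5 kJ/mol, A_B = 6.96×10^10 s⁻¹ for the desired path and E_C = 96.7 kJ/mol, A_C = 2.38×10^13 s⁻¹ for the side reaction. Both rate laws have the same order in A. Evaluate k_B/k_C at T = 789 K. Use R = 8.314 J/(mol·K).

With equal orders, S_{B/C} = k_B/k_C = (A_B/A_C)·exp[(E_C−E_B)/(RT)].
(E_C−E_B)/(RT) = (96.7−46.5)×10³/(8.314×789) = 50200/6560 = 7.653.
k_B/k_C = (6.96×10^10/2.38×10^13)·exp(7.653) = 0.002924 × 2106 = 6.16.
Since E_B < E_C, lowering the temperature improves selectivity toward B.

6.16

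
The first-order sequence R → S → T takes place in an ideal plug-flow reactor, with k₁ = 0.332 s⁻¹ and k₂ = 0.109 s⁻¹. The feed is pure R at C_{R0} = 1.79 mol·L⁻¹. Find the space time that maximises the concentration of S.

The intermediate peaks when r₁ = r₂, i.e. k₁e^(−k₁τ) = k₂e^(−k₂τ), giving τ_opt = ln(k₂/k₁)/(k₂−k₁).
= ln(0.109/0.332)/(0.109−0.332) = ln(0.3283)/-0.2230 = -1.114/-0.2230 = 4.99 s.

4.99 s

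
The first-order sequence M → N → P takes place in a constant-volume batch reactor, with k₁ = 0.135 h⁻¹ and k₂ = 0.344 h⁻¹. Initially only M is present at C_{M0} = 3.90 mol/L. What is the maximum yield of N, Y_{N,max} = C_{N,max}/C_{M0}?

0.214

Evaluating C_N at t_opt = ln(k₂/k₁)/(k₂−k₁) gives C_{N,max}/C_{M0} = (k₁/k₂)^[k₂/(k₂−k₁)].
= (0.135/0.344)^(0.344/(0.344−0.135)) = (0.3924)^(1.646) = 0.2145.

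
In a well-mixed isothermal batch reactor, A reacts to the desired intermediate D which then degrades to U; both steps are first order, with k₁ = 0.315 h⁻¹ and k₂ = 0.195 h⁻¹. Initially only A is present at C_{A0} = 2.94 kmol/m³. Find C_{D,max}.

1.35 kmol/m³

Evaluating C_D at t_opt = ln(k₂/k₁)/(k₂−k₁) gives C_{D,max}/C_{A0} = (k₁/k₂)^[k₂/(k₂−k₁)].
= (0.315/0.195)^(0.195/(0.195−0.315)) = (1.615)^(-1.625) = 0.4587.
C_{D,max} = 0.4587×2.94 = 1.35 kmol/m³.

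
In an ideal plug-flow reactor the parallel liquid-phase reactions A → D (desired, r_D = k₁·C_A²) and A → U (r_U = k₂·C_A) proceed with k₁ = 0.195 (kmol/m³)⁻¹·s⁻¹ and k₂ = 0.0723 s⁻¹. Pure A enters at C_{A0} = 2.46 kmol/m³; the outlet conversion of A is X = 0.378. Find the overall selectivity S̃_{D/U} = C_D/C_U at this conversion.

C_A = C_{A0}(1−X) = 1.530 kmol/m³.
Along a PFR/batch, dC_U/dC_A = −r_U/(r_D+r_U) = −k₂/(k₂+k₁·C_A).
Integrating from C_{A0} to C_A: C_U = (0.0723/0.195)·ln[(0.0723+0.195·2.46)/(0.0723+0.195·1.53)] = 0.3708·ln(0.5520/0.3707) = 0.1477 kmol/m³.
Then C_D = (C_{A0}−C_A) − C_U = 0.9299 − 0.1477 = 0.7822 kmol/m³.
S̃_{D/U} = C_D/C_U = 0.7822/0.1477 = 5.30.

5.30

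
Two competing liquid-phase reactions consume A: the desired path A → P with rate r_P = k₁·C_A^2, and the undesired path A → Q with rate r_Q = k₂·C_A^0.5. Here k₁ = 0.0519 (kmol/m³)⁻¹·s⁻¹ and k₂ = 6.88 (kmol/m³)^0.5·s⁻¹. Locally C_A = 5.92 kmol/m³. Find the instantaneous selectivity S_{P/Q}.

S_{P/Q} = r_P/r_Q = (k₁·C_A^2)/(k₂·C_A^0.5) = (k₁/k₂)·C_A^1.5.
= (0.0519×5.920^2) / (6.88×5.920^0.5) = 1.819/16.74 = 0.109.
Since the desired path is higher order in A, keeping C_A high (PFR or concentrated feed) favours P.

0.109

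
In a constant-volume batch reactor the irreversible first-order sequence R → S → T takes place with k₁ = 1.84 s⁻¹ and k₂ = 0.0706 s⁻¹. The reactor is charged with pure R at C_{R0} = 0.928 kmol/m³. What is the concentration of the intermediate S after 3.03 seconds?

For first-order series with pure R initially, C_S(t) = k₁C_{R0}/(k₂−k₁)·(e^(−k₁t) − e^(−k₂t)).
e^(−k₁t) = e^(−1.84×3.03) = e^(−5.575) = 0.003791; e^(−k₂t) = e^(−0.2139) = 0.8074.
C_S = 1.84×0.928/(0.0706−1.84) × (0.003791−0.8074) = (-0.9650)×(-0.8036) = 0.7755 kmol/m³.

0.776 kmol/m³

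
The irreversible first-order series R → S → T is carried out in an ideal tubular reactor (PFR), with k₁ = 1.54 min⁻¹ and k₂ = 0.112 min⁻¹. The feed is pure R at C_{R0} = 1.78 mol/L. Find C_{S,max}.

1.45 mol/L

At the optimum, C_{S,max}/C_{R0} = (k₁/k₂)^[k₂/(k₂−k₁)].
= (1.54/0.112)^(0.112/(0.112−1.54)) = (13.75)^(-0.07843) = 0.8142.
C_{S,max} = 0.8142×1.78 = 1.45 mol/L.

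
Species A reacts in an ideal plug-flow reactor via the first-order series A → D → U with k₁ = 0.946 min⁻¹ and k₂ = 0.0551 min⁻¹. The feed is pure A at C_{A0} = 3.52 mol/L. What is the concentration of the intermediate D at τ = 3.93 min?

2.92 mol/L

Solving the coupled first-order balances gives C_D(τ) = [k₁/(k₂−k₁)]·C_{A0}·(e^(−k₁τ) − e^(−k₂τ)).
e^(−k₁τ) = e^(−0.946×3.93) = e^(−3.718) = 0.02429; e^(−k₂τ) = e^(−0.2165) = 0.8053.
C_D = 0.946×3.52/(0.0551−0.946) × (0.02429−0.8053) = (-3.738)×(-0.7810) = 2.919 mol/L.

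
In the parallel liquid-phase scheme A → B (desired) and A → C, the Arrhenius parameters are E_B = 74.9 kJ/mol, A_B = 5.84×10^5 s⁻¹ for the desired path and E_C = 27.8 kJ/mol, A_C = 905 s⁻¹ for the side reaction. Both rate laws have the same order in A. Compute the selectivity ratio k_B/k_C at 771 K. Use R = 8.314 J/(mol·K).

0.416

k_B/k_C = (A_B/A_C)·exp[−(E_B−E_C)/(RT)] = (A_B/A_C)·exp[(E_C−E_B)/(RT)].
(E_C−E_B)/(RT) = (27.8−74.9)×10³/(8.314×771) = -47100/6410 = -7.348.
k_B/k_C = (5.84×10^5/905)·exp(-7.348) = 645.3 × 6.440×10^-4 = 0.416.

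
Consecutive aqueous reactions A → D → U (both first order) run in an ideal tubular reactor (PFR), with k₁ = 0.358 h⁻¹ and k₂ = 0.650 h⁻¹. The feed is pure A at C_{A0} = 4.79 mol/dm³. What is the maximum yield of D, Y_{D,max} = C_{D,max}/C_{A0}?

Evaluating C_D at τ_opt = ln(k₂/k₁)/(k₂−k₁) gives C_{D,max}/C_{A0} = (k₁/k₂)^[k₂/(k₂−k₁)].
= (0.358/0.650)^(0.650/(0.650−0.358)) = (0.5508)^(2.226) = 0.2651.

0.265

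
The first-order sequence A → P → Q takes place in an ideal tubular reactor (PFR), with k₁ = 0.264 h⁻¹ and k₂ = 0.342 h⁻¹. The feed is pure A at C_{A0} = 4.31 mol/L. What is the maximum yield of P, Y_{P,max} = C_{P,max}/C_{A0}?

At the optimum, C_{P,max}/C_{A0} = (k₁/k₂)^[k₂/(k₂−k₁)].
= (0.264/0.342)^(0.342/(0.342−0.264)) = (0.7719)^(4.385) = 0.3214.

0.321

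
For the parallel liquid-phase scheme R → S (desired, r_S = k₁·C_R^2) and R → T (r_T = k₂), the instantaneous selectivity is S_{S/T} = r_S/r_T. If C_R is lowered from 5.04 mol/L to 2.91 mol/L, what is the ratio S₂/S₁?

0.333

S_{S/T} = (k₁/k₂)·C_R^2, so S₂/S₁ = (C_{R,2}/C_{R,1})^2.
= (2.91/5.04)^2 = (0.5774)^2 = 0.333.
Selectivity toward S falls as C_R falls — high-concentration operation is favoured.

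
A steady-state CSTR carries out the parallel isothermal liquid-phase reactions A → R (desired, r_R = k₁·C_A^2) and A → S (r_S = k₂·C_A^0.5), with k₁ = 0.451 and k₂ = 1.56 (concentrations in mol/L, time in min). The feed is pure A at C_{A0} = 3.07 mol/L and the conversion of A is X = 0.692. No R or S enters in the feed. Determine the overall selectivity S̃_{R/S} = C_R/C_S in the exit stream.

Exit C_A = C_{A0}(1−X) = 3.07×0.308 = 0.9456 mol/L.
A CSTR operates uniformly at the exit composition, giving r_R = 0.4032 and r_S = 1.517 (each k·C_A^n at C_A = 0.9456).
Overall selectivity = C_R/C_S = r_Rτ/(r_Sτ) = r_R/r_S = 0.266.

0.266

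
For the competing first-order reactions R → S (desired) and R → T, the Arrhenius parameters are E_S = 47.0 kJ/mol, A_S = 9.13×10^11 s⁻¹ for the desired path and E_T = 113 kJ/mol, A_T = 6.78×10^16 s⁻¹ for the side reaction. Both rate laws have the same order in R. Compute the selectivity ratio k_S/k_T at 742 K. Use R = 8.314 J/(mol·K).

0.597

k_S/k_T = (A_S/A_T)·exp[−(E_S−E_T)/(RT)] = (A_S/A_T)·exp[(E_T−E_S)/(RT)].
(E_T−E_S)/(RT) = (113−47.0)×10³/(8.314×742) = 66000/6169 = 10.70.
k_S/k_T = (9.13×10^11/6.78×10^16)·exp(10.70) = 1.347×10^-5 × 44297 = 0.597.
Since E_S < E_T, lowering the temperature improves selectivity toward S.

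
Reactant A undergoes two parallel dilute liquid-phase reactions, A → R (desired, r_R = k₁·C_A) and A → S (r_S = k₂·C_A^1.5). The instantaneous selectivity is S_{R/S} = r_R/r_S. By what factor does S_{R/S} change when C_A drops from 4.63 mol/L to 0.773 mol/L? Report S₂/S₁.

2.45

S_{R/S} = (k₁/k₂)·C_A^-0.5, so S₂/S₁ = (C_{A,2}/C_{A,1})^-0.5.
= (0.773/4.63)^(-0.5) = (0.1670)^(-0.5) = 2.45.
Selectivity toward R rises as C_A falls — low-concentration operation is favoured.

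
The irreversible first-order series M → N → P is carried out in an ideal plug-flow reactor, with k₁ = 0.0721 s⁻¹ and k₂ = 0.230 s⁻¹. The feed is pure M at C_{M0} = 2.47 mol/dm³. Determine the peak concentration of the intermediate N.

0.456 mol/dm³

Evaluating C_N at τ_opt = ln(k₂/k₁)/(k₂−k₁) gives C_{N,max}/C_{M0} = (k₁/k₂)^[k₂/(k₂−k₁)].
= (0.0721/0.230)^(0.230/(0.230−0.0721)) = (0.3135)^(1.457) = 0.1846.
C_{N,max} = 0.1846×2.47 = 0.456 mol/dm³.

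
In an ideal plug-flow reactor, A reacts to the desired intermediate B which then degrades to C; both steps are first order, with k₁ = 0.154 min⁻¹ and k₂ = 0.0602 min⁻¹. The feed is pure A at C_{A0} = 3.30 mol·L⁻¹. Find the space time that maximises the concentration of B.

10.0 min

The intermediate peaks when r₁ = r₂, i.e. k₁e^(−k₁τ) = k₂e^(−k₂τ), giving τ_opt = ln(k₂/k₁)/(k₂−k₁).
= ln(0.0602/0.154)/(0.0602−0.154) = ln(0.3909)/-0.09380 = -0.9393/-0.09380 = 10.0 min.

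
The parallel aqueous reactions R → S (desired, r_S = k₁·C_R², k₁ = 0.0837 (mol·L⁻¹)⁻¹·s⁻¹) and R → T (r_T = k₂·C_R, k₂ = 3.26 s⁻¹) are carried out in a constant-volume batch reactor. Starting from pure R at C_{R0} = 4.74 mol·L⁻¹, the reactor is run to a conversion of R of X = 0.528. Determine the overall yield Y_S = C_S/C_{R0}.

0.0433

C_R = C_{R0}(1−X) = 2.237 mol·L⁻¹.
Along a PFR/batch, dC_T/dC_R = −r_T/(r_S+r_T) = −k₂/(k₂+k₁·C_R).
Integrating from C_{R0} to C_R: C_T = (3.26/0.0837)·ln[(3.26+0.0837·4.74)/(3.26+0.0837·2.24)] = 38.95·ln(3.657/3.447) = 2.298 mol·L⁻¹.
Then C_S = (C_{R0}−C_R) − C_T = 2.503 − 2.298 = 0.2051 mol·L⁻¹.
Y_S = C_S/C_{R0} = 0.2051/4.74 = 0.0433.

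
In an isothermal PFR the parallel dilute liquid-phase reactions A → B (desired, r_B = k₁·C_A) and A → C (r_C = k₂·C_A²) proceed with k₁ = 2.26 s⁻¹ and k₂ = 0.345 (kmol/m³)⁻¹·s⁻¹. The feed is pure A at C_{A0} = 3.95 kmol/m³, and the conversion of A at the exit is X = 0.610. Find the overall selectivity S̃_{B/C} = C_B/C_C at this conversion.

C_A = C_{A0}(1−X) = 1.541 kmol/m³.
Along a PFR/batch, dC_B/dC_A = −r_B/(r_B+r_C) = −k₁/(k₁+k₂·C_A).
Integrating from C_{A0} to C_A: C_B = (2.26/0.345)·ln[(2.26+0.345·3.95)/(2.26+0.345·1.54)] = 6.551·ln(3.623/2.791) = 1.708 kmol/m³.
C_C = (C_{A0}−C_A)−C_B = 0.7020 kmol/m³; S̃_{B/C} = 1.708/0.7020 = 2.43.

2.43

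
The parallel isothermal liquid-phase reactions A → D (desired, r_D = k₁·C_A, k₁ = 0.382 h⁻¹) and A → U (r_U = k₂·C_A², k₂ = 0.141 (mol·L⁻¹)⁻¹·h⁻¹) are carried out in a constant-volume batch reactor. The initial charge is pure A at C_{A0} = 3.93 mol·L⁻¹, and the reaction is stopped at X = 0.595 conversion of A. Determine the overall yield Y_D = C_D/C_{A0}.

C_A = C_{A0}(1−X) = 1.592 mol·L⁻¹.
Along a PFR/batch, dC_D/dC_A = −r_D/(r_D+r_U) = −k₁/(k₁+k₂·C_A).
Integrating from C_{A0} to C_A: C_D = (0.382/0.141)·ln[(0.382+0.141·3.93)/(0.382+0.141·1.59)] = 2.709·ln(0.9361/0.6064) = 1.176 mol·L⁻¹.
Y_D = C_D/C_{A0} = 1.176/3.93 = 0.299.

0.299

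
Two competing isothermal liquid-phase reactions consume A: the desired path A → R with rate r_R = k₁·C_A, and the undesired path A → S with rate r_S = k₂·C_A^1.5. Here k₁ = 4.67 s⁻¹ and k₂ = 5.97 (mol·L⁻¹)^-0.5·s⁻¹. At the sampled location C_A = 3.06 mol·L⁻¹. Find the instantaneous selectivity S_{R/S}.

S_{R/S} = r_R/r_S = (k₁·C_A)/(k₂·C_A^1.5) = (k₁/k₂)·C_A^-0.5.
= (4.67×3.060) / (5.97×3.060^1.5) = 14.29/31.96 = 0.447.

0.447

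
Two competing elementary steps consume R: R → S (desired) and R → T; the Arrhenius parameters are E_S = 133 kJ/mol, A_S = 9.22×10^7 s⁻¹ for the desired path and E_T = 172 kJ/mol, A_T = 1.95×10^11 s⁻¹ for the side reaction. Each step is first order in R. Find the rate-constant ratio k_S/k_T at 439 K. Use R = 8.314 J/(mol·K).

k_S/k_T = (A_S/A_T)·exp[−(E_S−E_T)/(RT)] = (A_S/A_T)·exp[(E_T−E_S)/(RT)].
(E_T−E_S)/(RT) = (172−133)×10³/(8.314×439) = 39000/3650 = 10.69.
k_S/k_T = (9.22×10^7/1.95×10^11)·exp(10.69) = 4.728×10^-4 × 43712 = 20.7.
Since E_S < E_T, lowering the temperature improves selectivity toward S.

20.7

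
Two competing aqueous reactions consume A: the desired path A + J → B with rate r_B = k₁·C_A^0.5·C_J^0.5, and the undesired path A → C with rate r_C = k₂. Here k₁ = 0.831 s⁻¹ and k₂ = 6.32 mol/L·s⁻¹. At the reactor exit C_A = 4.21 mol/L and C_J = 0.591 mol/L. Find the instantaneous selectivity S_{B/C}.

0.207

S_{B/C} = r_B/r_C = (k₁·C_A^0.5·C_J^0.5)/(k₂) = (k₁/k₂)·C_A^0.5·C_J^0.5.
= (0.831×4.210^0.5×0.5910^0.5) / (6.32) = 1.311/6.320 = 0.207.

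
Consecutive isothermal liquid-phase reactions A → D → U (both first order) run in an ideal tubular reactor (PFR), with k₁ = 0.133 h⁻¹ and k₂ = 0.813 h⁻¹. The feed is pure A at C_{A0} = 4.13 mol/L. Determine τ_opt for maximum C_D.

For first-order series the maximum of C_D occurs at τ_opt = ln(k₂/k₁)/(k₂−k₁).
= ln(0.813/0.133)/(0.813−0.133) = ln(6.113)/0.6800 = 1.810/0.6800 = 2.66 h.

2.66 h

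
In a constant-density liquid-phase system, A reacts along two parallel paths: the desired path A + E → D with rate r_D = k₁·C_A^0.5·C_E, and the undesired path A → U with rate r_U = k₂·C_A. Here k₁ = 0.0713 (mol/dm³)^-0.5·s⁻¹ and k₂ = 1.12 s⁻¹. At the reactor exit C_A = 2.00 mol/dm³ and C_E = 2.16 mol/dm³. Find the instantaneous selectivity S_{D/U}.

0.0972

S_{D/U} = r_D/r_U = (k₁·C_A^0.5·C_E)/(k₂·C_A) = (k₁/k₂)·C_A^-0.5·C_E.
= (0.0713×2.000^0.5×2.160) / (1.12×2.000) = 0.2178/2.240 = 0.0972.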